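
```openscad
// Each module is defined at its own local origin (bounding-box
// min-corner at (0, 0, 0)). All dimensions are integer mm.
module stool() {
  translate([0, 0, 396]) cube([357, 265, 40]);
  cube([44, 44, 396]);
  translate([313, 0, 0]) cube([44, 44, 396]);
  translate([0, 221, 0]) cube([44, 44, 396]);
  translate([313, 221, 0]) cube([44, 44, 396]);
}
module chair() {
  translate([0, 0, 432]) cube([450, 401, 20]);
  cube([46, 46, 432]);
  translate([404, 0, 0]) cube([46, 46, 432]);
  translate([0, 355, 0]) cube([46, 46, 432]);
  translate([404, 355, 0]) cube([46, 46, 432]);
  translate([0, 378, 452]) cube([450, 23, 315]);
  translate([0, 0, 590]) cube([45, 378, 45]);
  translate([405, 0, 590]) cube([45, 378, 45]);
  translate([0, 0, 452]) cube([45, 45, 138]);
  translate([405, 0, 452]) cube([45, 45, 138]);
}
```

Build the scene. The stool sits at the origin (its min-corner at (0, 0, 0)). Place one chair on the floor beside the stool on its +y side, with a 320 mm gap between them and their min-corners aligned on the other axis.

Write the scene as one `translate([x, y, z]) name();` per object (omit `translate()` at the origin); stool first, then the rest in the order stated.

stool();
translate([0, 585, 0]) chair();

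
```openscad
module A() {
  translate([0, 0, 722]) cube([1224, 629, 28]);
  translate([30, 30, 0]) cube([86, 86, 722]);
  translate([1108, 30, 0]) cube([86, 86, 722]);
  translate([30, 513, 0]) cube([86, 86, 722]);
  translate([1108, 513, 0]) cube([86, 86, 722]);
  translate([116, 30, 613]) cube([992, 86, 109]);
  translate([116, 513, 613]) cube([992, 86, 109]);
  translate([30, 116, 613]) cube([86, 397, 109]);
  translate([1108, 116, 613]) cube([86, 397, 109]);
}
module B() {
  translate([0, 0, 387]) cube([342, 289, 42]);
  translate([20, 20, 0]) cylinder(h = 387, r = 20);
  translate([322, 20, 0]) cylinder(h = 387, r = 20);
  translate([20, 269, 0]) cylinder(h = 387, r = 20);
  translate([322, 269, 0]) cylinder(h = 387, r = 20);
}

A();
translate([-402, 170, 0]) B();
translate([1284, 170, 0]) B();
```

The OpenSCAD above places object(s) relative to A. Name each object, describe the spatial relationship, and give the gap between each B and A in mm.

A is a table. B is a stool. Two stools sit around the table at the −x, +x sides. The gap between each stool and the table is 60 mm.

Each stool's nearest face is 60 mm from the table's bounding box.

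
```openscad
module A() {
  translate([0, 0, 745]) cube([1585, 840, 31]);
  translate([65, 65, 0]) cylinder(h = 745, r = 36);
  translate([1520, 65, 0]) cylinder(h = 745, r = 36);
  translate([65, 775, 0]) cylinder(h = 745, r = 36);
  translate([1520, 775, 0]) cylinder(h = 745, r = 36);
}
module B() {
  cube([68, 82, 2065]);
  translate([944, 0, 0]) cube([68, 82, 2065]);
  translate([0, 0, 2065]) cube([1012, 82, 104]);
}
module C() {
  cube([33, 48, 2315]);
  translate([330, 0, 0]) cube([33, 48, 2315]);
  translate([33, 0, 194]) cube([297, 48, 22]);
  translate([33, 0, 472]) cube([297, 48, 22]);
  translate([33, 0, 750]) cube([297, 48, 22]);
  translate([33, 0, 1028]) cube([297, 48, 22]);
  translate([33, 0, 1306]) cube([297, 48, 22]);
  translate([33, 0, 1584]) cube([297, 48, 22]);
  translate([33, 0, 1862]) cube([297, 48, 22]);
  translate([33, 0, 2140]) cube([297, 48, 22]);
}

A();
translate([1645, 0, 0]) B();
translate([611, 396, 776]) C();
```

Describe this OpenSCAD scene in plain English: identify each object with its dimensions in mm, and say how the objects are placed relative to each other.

A is a table with a 1585×840 mm rectangular top, 31 mm thick, top surface at z = 776 mm, supported by four round legs of 72 mm diameter, each leg's bounding box inset 29 mm from the nearest pair of top edges, running from the floor.

B is a rectangular door frame: two vertical jambs of 68×82 mm section, 2065 mm tall, with a clear opening 876 mm wide between their inner faces. A header 104 mm tall and 82 mm deep lies on top of the jambs and spans the full outside width.

C is a wooden ladder with two side rails of 33×48 mm section and 2315 mm height, set 363 mm apart overall. Between them run 8 rectangular rungs (48 mm deep, 22 mm thick), front faces flush with the rails' −y face. The bottom of the first rung is 194 mm above the floor and each subsequent rung is 278 mm higher than the one below.

The door frame is on the floor beside the table on its +x side. The ladder is on top of the table, centred.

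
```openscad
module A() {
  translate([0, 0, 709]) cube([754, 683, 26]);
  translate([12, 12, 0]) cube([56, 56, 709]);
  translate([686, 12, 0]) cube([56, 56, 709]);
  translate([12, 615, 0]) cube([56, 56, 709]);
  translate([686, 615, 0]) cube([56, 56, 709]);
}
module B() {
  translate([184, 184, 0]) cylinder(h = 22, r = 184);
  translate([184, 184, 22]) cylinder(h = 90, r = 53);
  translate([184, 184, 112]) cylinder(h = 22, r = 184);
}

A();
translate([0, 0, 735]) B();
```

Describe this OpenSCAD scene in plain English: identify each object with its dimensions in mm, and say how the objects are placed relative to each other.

A is a table with a 754×683 mm rectangular top, 26 mm thick, top surface at z = 735 mm, supported by four 56×56 mm square legs, each inset 12 mm from the nearest pair of top edges, running from the floor.

B is a spool: two coaxial disc flanges of radius 184 mm and thickness 22 mm, joined by a core cylinder of radius 53 mm and height 90 mm. The lower flange rests on z = 0 and the three cylinders share a vertical axis.

The spool is on top of the table.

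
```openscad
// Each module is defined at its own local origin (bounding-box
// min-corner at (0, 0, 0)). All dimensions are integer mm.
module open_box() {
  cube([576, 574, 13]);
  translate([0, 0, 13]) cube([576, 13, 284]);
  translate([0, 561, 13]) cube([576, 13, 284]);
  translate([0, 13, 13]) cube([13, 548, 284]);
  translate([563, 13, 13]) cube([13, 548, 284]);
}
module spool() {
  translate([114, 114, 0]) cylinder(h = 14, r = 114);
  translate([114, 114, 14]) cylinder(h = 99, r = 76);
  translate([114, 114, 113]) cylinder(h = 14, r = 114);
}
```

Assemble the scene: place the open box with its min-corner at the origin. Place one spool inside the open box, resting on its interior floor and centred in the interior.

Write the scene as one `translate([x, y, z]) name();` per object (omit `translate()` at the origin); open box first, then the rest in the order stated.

open_box();
translate([174, 173, 13]) spool();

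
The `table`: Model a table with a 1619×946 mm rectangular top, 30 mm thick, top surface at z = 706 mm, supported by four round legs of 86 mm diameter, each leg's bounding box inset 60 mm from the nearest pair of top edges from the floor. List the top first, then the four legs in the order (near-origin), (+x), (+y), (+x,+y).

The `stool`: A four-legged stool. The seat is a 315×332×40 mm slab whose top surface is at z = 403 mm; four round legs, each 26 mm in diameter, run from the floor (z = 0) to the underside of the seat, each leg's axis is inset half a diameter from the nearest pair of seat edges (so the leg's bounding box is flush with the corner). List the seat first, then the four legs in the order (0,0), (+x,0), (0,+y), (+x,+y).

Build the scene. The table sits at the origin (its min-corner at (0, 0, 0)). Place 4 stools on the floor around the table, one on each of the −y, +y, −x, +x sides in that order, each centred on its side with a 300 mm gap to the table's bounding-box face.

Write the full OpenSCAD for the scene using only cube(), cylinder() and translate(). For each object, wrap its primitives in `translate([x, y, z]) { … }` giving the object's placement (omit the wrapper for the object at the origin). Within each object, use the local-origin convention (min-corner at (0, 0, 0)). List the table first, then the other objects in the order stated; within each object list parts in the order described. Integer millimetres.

translate([0, 0, 676]) cube([1619, 946, 30]);
translate([103, 103, 0]) cylinder(h = 676, r = 43);
translate([1516, 103, 0]) cylinder(h = 676, r = 43);
translate([103, 843, 0]) cylinder(h = 676, r = 43);
translate([1516, 843, 0]) cylinder(h = 676, r = 43);
translate([652, -632, 0]) {
  translate([0, 0, 363]) cube([315, 332, 40]);
  translate([13, 13, 0]) cylinder(h = 363, r = 13);
  translate([302, 13, 0]) cylinder(h = 363, r = 13);
  translate([13, 319, 0]) cylinder(h = 363, r = 13);
  translate([302, 319, 0]) cylinder(h = 363, r = 13);
}
translate([652, 1246, 0]) {
  translate([0, 0, 363]) cube([315, 332, 40]);
  translate([13, 13, 0]) cylinder(h = 363, r = 13);
  translate([302, 13, 0]) cylinder(h = 363, r = 13);
  translate([13, 319, 0]) cylinder(h = 363, r = 13);
  translate([302, 319, 0]) cylinder(h = 363, r = 13);
}
translate([-615, 307, 0]) {
  translate([0, 0, 363]) cube([315, 332, 40]);
  translate([13, 13, 0]) cylinder(h = 363, r = 13);
  translate([302, 13, 0]) cylinder(h = 363, r = 13);
  translate([13, 319, 0]) cylinder(h = 363, r = 13);
  translate([302, 319, 0]) cylinder(h = 363, r = 13);
}
translate([1919, 307, 0]) {
  translate([0, 0, 363]) cube([315, 332, 40]);
  translate([13, 13, 0]) cylinder(h = 363, r = 13);
  translate([302, 13, 0]) cylinder(h = 363, r = 13);
  translate([13, 319, 0]) cylinder(h = 363, r = 13);
  translate([302, 319, 0]) cylinder(h = 363, r = 13);
}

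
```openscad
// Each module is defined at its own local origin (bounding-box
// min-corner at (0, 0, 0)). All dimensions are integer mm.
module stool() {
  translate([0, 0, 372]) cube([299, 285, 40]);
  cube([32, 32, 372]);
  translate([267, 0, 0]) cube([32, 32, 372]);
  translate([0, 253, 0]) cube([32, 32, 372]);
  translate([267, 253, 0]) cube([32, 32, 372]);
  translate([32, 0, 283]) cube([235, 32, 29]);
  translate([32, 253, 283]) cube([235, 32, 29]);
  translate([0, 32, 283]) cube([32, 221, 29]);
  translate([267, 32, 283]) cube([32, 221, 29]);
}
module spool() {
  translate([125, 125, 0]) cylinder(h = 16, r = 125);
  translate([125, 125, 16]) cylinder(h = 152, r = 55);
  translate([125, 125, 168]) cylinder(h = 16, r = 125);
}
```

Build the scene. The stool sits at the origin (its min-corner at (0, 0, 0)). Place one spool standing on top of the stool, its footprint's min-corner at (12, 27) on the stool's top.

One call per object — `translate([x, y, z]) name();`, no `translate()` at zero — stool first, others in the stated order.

stool();
translate([12, 27, 412]) spool();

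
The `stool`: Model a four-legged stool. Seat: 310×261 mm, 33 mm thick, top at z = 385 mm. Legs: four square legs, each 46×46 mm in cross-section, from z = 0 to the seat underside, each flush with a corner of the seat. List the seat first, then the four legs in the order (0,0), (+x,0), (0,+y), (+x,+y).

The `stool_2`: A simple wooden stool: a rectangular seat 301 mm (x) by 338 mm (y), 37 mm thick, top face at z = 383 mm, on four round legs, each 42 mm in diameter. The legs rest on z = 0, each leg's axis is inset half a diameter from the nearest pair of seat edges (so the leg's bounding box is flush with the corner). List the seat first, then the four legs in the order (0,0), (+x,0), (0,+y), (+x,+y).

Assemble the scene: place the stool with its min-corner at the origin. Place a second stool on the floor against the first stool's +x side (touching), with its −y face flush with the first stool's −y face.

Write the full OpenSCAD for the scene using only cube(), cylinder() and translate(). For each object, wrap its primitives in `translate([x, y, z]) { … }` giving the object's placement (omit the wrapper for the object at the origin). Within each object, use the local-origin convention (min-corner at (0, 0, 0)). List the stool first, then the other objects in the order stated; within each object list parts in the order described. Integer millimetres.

translate([0, 0, 352]) cube([310, 261, 33]);
cube([46, 46, 352]);
translate([264, 0, 0]) cube([46, 46, 352]);
translate([0, 215, 0]) cube([46, 46, 352]);
translate([264, 215, 0]) cube([46, 46, 352]);
translate([310, 0, 0]) {
  translate([0, 0, 346]) cube([301, 338, 37]);
  translate([21, 21, 0]) cylinder(h = 346, r = 21);
  translate([280, 21, 0]) cylinder(h = 346, r = 21);
  translate([21, 317, 0]) cylinder(h = 346, r = 21);
  translate([280, 317, 0]) cylinder(h = 346, r = 21);
}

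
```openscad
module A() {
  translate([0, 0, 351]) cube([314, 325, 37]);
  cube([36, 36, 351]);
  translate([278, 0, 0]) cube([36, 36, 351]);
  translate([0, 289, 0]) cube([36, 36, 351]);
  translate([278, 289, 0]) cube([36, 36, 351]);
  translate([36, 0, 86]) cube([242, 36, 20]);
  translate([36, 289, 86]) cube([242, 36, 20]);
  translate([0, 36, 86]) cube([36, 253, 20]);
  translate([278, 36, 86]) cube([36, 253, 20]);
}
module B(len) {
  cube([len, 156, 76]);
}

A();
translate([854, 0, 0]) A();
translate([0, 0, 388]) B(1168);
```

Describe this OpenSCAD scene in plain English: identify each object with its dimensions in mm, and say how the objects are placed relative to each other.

A is a simple wooden stool: a rectangular seat 314 mm (x) by 325 mm (y), 37 mm thick, top face at z = 388 mm, on four square legs, each 36×36 mm in cross-section. The legs rest on z = 0, each flush with a corner of the seat. Four stretchers, 36 mm wide and 20 mm tall, connect adjacent legs with their undersides at z = 86 mm, each running between the inner faces of the legs it joins and aligned with the legs' outer faces on the other axis.

B is a rectangular beam 1168 mm long (x), 156 mm deep (y), 76 mm thick (z).

The beam spans the tops of two stools placed 540 mm apart, resting at z = 388 mm.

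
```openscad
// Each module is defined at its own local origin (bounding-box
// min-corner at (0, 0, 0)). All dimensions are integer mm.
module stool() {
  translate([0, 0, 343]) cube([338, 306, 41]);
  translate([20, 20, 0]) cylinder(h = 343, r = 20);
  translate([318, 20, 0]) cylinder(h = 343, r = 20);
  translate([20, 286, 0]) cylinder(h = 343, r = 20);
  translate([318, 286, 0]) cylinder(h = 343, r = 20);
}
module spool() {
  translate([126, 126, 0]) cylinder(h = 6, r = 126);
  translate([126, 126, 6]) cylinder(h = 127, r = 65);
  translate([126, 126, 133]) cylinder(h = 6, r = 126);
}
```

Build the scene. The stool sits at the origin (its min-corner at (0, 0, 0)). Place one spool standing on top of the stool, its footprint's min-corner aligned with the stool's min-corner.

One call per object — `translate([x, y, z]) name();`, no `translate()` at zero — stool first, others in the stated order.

stool();
translate([0, 0, 384]) spool();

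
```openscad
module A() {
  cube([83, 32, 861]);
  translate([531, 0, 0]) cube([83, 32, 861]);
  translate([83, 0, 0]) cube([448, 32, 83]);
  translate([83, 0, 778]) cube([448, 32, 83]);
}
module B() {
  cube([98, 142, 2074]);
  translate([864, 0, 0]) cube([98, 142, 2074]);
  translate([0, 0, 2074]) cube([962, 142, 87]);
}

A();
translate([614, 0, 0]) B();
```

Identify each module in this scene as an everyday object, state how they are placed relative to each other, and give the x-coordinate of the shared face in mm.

The picture frame's +x face and the door frame's −x face are both at x = 614 mm.

A is a picture frame. B is a door frame. The door frame is against the picture frame's +x side, with their −y faces flush. The x-coordinate of the shared face is 614 mm.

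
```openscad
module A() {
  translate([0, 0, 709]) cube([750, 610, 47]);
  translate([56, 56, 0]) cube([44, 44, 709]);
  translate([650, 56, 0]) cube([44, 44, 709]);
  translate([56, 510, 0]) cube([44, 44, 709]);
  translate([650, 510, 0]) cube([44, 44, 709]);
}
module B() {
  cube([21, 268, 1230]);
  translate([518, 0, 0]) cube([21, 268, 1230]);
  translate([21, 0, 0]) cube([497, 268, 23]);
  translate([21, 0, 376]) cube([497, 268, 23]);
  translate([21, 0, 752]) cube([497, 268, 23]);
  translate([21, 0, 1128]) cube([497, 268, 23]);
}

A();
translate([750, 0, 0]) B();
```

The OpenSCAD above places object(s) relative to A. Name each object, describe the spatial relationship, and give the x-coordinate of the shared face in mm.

The table's +x face and the bookshelf's −x face are both at x = 750 mm.

A is a table. B is a bookshelf. The bookshelf is against the table's +x side, with their −y faces flush. The x-coordinate of the shared face is 750 mm.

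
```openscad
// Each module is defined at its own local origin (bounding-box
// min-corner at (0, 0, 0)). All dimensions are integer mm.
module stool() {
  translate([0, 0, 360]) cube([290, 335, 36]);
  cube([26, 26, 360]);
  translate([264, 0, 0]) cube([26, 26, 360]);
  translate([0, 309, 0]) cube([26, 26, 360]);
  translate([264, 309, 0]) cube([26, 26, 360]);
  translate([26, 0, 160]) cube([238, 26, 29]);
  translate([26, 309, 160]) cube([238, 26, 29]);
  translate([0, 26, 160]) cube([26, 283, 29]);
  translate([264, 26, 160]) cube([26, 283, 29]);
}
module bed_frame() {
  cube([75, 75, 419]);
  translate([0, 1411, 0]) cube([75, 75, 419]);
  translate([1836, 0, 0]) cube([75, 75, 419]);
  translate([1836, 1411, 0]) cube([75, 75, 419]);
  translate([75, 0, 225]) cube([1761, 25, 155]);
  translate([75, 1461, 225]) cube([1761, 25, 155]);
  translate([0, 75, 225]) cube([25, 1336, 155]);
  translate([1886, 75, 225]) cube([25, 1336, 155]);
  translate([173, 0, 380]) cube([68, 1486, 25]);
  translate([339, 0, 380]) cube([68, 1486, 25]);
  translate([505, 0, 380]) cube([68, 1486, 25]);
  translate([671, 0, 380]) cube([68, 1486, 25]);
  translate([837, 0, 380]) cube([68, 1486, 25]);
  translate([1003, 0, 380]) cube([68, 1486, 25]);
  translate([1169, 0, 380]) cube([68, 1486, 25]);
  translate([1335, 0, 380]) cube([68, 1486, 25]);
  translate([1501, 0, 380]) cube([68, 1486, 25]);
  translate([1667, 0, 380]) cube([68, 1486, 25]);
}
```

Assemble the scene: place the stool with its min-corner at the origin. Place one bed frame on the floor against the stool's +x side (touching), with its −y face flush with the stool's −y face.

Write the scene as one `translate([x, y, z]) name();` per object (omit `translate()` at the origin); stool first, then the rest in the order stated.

stool();
translate([290, 0, 0]) bed_frame();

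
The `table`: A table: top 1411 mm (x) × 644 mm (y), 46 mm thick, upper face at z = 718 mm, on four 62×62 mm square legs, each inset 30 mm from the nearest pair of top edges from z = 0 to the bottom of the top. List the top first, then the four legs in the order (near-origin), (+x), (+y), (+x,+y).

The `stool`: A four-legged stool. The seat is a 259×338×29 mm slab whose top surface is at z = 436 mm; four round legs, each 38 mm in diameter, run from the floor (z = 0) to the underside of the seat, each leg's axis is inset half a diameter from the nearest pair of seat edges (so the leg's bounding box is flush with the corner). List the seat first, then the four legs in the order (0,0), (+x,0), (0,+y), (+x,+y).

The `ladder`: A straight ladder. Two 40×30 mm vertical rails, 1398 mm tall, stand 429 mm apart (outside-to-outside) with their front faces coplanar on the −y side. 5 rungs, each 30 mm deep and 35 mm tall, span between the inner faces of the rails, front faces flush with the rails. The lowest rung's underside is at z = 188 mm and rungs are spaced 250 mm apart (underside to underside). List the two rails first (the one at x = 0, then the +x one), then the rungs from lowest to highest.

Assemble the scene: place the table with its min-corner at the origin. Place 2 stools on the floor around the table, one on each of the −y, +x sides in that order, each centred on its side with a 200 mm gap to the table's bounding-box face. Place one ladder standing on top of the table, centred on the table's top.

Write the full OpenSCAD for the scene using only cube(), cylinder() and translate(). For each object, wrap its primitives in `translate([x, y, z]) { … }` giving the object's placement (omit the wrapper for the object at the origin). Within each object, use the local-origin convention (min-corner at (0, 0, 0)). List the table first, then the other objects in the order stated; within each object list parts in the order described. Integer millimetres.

translate([0, 0, 672]) cube([1411, 644, 46]);
translate([30, 30, 0]) cube([62, 62, 672]);
translate([1319, 30, 0]) cube([62, 62, 672]);
translate([30, 552, 0]) cube([62, 62, 672]);
translate([1319, 552, 0]) cube([62, 62, 672]);
translate([576, -538, 0]) {
  translate([0, 0, 407]) cube([259, 338, 29]);
  translate([19, 19, 0]) cylinder(h = 407, r = 19);
  translate([240, 19, 0]) cylinder(h = 407, r = 19);
  translate([19, 319, 0]) cylinder(h = 407, r = 19);
  translate([240, 319, 0]) cylinder(h = 407, r = 19);
}
translate([1611, 153, 0]) {
  translate([0, 0, 407]) cube([259, 338, 29]);
  translate([19, 19, 0]) cylinder(h = 407, r = 19);
  translate([240, 19, 0]) cylinder(h = 407, r = 19);
  translate([19, 319, 0]) cylinder(h = 407, r = 19);
  translate([240, 319, 0]) cylinder(h = 407, r = 19);
}
translate([491, 307, 718]) {
  cube([40, 30, 1398]);
  translate([389, 0, 0]) cube([40, 30, 1398]);
  translate([40, 0, 188]) cube([349, 30, 35]);
  translate([40, 0, 438]) cube([349, 30, 35]);
  translate([40, 0, 688]) cube([349, 30, 35]);
  translate([40, 0, 938]) cube([349, 30, 35]);
  translate([40, 0, 1188]) cube([349, 30, 35]);
}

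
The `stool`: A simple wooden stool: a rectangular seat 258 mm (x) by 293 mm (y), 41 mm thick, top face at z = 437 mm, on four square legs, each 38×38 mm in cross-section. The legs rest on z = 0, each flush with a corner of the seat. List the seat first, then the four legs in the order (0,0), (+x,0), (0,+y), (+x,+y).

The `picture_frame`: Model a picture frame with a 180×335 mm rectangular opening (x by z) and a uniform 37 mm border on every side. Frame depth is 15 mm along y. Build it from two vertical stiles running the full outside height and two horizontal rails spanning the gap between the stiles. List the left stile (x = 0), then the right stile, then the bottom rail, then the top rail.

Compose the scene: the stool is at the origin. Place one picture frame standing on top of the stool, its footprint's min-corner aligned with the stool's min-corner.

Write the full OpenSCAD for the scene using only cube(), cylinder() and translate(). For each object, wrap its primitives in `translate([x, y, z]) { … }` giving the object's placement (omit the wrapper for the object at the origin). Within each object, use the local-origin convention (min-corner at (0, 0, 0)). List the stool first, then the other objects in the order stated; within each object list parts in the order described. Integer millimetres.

translate([0, 0, 396]) cube([258, 293, 41]);
cube([38, 38, 396]);
translate([220, 0, 0]) cube([38, 38, 396]);
translate([0, 255, 0]) cube([38, 38, 396]);
translate([220, 255, 0]) cube([38, 38, 396]);
translate([0, 0, 437]) {
  cube([37, 15, 409]);
  translate([217, 0, 0]) cube([37, 15, 409]);
  translate([37, 0, 0]) cube([180, 15, 37]);
  translate([37, 0, 372]) cube([180, 15, 37]);
}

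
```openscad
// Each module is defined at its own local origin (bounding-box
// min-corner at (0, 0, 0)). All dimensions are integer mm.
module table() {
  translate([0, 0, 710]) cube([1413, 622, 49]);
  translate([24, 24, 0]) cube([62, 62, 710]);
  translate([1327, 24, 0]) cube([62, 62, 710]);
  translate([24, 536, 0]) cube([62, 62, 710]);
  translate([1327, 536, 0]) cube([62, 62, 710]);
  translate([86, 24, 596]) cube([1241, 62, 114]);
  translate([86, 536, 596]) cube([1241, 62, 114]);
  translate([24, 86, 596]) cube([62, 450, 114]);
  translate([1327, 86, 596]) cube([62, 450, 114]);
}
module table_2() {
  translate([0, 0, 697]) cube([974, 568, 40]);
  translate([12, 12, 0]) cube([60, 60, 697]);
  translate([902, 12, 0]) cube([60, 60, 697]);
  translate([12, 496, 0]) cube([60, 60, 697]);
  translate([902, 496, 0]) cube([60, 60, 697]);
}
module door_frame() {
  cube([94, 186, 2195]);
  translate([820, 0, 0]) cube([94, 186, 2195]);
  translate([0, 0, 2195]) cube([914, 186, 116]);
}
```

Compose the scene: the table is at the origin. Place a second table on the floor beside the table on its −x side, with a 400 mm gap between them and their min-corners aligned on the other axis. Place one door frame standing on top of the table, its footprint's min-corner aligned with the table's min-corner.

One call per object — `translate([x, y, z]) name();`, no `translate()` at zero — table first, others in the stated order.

table();
translate([-1374, 0, 0]) table_2();
translate([0, 0, 759]) door_frame();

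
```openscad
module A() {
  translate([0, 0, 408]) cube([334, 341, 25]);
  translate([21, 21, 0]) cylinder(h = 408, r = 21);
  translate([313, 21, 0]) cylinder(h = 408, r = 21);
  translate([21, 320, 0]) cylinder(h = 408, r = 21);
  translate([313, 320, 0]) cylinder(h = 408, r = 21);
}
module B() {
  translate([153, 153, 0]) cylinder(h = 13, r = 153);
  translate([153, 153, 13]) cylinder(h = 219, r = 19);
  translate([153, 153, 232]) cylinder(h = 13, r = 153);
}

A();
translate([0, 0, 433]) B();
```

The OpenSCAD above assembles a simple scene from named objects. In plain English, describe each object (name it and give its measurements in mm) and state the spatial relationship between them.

A is a four-legged stool. The seat is a 334×341×25 mm slab whose top surface is at z = 433 mm; four round legs, each 42 mm in diameter, run from the floor (z = 0) to the underside of the seat, each leg's axis is inset half a diameter from the nearest pair of seat edges (so the leg's bounding box is flush with the corner).

B is a spool: two coaxial disc flanges of radius 153 mm and thickness 13 mm, joined by a core cylinder of radius 19 mm and height 219 mm. The lower flange rests on z = 0 and the three cylinders share a vertical axis.

The spool is on top of the stool.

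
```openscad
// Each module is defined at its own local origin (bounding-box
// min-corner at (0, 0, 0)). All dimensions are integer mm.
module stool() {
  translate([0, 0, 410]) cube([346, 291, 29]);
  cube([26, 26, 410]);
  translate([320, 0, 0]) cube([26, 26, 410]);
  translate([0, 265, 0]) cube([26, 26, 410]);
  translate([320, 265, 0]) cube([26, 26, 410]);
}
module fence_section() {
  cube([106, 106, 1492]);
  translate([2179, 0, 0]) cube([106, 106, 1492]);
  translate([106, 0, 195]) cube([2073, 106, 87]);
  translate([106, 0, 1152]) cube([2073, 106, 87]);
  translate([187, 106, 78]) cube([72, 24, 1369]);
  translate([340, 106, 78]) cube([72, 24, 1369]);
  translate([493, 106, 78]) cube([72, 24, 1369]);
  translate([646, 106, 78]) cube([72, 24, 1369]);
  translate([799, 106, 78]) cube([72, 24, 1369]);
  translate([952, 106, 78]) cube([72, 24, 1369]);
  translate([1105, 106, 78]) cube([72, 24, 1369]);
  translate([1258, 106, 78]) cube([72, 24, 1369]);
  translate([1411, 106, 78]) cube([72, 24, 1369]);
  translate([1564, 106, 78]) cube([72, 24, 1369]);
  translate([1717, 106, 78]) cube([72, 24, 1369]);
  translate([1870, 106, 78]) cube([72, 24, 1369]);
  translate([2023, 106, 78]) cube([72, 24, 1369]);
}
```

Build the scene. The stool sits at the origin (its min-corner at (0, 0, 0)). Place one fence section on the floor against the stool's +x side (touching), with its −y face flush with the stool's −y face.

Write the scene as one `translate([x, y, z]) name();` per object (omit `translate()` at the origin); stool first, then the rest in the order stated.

stool();
translate([346, 0, 0]) fence_section();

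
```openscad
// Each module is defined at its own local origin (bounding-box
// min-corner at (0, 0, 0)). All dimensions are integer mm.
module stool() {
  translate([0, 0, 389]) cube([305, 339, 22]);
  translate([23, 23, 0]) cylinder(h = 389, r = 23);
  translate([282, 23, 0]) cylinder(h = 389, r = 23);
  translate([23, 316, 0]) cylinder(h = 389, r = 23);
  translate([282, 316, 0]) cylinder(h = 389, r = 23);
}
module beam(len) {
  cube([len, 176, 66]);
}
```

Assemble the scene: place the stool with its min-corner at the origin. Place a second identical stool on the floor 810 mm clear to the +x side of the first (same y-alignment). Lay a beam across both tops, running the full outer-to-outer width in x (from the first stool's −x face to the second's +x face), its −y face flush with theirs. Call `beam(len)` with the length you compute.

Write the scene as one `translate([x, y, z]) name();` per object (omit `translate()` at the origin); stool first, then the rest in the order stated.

stool();
translate([1115, 0, 0]) stool();
translate([0, 0, 411]) beam(1420);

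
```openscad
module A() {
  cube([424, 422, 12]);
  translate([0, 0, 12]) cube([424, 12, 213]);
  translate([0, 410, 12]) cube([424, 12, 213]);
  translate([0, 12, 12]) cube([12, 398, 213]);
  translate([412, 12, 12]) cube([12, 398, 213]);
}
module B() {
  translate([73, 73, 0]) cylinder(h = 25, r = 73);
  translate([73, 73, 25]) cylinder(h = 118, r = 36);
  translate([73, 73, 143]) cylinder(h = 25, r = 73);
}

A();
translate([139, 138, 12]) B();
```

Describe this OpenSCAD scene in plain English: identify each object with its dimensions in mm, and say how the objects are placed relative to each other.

A is an open-topped rectangular box: outside dimensions 424×422×225 mm, with a uniform wall and base thickness of 12 mm. The base is a full 424×422 slab on the floor; four walls sit on top of the base. The front and back walls (the −y and +y sides) span the full width; the two side walls fit between them.

B is a spool: two coaxial disc flanges of radius 73 mm and thickness 25 mm, joined by a core cylinder of radius 36 mm and height 118 mm. The lower flange rests on z = 0 and the three cylinders share a vertical axis.

The spool sits inside the open box, centred.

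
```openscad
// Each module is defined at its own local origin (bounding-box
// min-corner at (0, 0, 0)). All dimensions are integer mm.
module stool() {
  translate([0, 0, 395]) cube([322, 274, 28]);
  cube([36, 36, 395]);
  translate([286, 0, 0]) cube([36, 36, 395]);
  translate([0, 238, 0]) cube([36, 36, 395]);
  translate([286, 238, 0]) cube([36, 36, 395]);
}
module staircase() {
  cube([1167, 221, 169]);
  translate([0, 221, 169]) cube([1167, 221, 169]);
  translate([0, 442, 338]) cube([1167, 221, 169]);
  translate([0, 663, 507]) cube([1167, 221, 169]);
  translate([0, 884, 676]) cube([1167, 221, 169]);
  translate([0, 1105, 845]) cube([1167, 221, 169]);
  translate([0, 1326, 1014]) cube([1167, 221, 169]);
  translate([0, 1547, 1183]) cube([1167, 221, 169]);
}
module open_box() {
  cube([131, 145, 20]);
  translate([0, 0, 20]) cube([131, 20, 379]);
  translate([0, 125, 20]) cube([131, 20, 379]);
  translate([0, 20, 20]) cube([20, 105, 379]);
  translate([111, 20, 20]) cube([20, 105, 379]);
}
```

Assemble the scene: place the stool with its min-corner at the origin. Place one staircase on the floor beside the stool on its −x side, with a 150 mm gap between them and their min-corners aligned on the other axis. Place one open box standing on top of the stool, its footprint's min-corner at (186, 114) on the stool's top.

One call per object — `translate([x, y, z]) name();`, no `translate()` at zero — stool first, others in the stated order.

stool();
translate([-1317, 0, 0]) staircase();
translate([186, 114, 423]) open_box();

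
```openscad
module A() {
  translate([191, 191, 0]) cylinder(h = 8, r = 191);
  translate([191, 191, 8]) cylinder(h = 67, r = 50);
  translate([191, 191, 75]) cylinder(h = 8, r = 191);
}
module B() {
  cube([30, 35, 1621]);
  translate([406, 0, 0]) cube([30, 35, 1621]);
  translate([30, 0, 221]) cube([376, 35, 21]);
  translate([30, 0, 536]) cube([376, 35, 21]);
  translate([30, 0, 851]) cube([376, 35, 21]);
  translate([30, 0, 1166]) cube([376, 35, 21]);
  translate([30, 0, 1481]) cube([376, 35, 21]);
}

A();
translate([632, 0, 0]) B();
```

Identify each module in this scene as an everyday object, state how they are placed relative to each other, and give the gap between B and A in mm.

The ladder's nearest face is 250 mm from the spool's +x face.

A is a spool. B is a ladder. The ladder is on the floor beside the spool on its +x side. The gap between the ladder and the spool is 250 mm.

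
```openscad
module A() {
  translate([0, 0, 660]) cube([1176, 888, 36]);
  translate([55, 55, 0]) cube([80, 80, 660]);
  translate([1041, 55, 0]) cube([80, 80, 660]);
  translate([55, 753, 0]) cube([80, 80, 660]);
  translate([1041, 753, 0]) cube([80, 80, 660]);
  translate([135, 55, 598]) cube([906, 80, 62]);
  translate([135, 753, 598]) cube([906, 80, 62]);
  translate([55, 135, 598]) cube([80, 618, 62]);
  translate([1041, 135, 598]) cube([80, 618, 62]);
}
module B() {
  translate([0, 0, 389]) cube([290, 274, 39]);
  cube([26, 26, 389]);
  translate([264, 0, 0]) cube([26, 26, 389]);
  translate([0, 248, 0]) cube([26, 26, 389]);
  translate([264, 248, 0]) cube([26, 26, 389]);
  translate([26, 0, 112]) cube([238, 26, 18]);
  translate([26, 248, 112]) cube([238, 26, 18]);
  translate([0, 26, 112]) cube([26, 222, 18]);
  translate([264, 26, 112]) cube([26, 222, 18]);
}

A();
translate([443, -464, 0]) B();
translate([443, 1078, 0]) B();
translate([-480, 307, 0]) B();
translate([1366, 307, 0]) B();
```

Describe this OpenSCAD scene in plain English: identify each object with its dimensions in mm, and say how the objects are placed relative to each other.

A is a rectangular dining table. The top is 1176×888×36 mm with its upper surface at z = 696 mm. It stands on four 80×80 mm square legs, each inset 55 mm from the nearest pair of top edges, running from the floor to the underside of the top. Four apron rails, 80 mm thick and 62 mm tall, run between adjacent legs with their top edges flush with the underside of the top and their outer faces flush with the legs' outer faces.

B is a four-legged stool. The seat is 290×274 mm, 39 mm thick, top at z = 428 mm. It stands on four square legs, each 26×26 mm in cross-section, from z = 0 to the seat underside, each flush with a corner of the seat. Four stretchers, 26 mm wide and 18 mm tall, connect adjacent legs with their undersides at z = 112 mm, each running between the inner faces of the legs it joins and aligned with the legs' outer faces on the other axis.

Four stools sit around the table at the −y, +y, −x, +x sides.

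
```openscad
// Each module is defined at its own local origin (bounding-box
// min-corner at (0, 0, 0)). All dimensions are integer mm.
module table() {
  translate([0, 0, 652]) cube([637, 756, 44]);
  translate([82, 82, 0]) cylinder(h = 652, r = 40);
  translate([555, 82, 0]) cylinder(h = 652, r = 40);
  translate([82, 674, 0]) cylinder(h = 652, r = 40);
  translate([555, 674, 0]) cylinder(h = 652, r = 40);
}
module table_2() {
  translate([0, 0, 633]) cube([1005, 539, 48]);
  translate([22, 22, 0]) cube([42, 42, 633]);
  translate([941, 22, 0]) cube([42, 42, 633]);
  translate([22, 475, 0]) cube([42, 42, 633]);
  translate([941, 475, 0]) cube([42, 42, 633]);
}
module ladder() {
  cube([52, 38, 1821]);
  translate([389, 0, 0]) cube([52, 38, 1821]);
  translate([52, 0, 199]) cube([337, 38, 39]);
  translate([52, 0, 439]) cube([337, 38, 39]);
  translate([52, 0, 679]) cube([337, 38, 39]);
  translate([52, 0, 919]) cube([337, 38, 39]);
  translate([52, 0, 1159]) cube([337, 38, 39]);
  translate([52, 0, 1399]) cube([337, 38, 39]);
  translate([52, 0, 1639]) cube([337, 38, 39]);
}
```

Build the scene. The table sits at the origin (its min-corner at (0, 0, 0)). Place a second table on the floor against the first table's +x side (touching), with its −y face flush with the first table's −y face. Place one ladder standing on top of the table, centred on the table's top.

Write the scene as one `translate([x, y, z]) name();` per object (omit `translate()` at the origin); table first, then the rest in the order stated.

table();
translate([637, 0, 0]) table_2();
translate([98, 359, 696]) ladder();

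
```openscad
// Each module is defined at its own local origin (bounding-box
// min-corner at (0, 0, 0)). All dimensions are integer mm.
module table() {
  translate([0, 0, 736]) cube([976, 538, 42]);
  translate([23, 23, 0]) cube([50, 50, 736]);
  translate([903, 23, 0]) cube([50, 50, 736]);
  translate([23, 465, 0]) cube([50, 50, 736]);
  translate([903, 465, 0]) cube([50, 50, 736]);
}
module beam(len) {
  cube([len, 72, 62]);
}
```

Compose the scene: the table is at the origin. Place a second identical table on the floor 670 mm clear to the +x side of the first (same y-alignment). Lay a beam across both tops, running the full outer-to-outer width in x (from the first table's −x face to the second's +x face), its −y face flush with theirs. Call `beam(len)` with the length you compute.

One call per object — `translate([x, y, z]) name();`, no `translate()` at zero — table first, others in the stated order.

table();
translate([1646, 0, 0]) table();
translate([0, 0, 778]) beam(2622);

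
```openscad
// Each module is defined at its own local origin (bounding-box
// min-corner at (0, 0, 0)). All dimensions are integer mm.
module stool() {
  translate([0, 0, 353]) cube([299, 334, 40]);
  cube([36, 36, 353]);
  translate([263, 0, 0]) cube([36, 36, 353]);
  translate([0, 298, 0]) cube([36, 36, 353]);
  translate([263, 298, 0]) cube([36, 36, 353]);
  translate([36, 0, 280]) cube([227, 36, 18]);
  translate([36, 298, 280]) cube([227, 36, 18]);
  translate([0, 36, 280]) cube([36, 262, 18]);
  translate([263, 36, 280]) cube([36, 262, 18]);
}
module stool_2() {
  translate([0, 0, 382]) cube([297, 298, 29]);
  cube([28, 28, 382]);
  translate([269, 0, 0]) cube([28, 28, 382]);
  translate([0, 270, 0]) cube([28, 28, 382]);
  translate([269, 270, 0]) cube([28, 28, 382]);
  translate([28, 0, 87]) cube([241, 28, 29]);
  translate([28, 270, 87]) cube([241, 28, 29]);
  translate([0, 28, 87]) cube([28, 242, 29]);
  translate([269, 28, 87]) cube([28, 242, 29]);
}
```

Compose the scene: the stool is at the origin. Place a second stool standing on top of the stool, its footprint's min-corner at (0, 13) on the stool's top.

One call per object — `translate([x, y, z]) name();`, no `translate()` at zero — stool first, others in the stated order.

stool();
translate([0, 13, 393]) stool_2();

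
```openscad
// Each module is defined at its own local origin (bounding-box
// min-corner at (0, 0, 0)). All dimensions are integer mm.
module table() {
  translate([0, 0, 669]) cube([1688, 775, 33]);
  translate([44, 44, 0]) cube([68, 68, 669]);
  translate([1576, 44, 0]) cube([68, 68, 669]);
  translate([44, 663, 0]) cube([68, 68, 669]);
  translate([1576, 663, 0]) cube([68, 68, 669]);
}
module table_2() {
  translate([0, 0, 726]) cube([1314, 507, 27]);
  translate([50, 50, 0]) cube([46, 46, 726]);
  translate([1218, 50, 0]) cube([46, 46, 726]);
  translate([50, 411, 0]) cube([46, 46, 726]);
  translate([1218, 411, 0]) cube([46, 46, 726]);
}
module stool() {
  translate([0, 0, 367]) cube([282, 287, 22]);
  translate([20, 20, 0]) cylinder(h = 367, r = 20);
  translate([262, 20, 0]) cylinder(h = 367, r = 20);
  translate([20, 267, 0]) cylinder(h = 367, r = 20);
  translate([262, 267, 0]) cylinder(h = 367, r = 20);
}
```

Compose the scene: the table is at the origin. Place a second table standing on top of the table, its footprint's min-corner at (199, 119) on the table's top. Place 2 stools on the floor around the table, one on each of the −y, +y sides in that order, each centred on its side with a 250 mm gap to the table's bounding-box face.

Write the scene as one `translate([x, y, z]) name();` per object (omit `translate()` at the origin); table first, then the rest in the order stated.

table();
translate([199, 119, 702]) table_2();
translate([703, -537, 0]) stool();
translate([703, 1025, 0]) stool();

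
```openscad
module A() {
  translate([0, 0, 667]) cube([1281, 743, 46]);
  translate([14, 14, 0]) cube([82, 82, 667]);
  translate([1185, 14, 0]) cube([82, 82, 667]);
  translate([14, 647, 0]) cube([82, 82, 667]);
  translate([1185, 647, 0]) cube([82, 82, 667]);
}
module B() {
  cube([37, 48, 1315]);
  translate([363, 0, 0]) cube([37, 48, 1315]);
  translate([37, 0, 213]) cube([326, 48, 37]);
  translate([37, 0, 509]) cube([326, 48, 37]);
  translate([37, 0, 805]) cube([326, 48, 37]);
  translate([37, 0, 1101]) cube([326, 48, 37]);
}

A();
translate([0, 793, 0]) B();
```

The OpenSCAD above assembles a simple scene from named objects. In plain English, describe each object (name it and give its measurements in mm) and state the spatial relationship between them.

A is a table with a 1281×743 mm rectangular top, 46 mm thick, top surface at z = 713 mm, supported by four 82×82 mm square legs, each inset 14 mm from the nearest pair of top edges, running from the floor.

B is a straight ladder. Two 37×48 mm vertical rails, 1315 mm tall, stand 400 mm apart (outside-to-outside) with their front faces coplanar on the −y side. 4 rungs, each 48 mm deep and 37 mm tall, span between the inner faces of the rails, front faces flush with the rails. The lowest rung's underside is at z = 213 mm and rungs are spaced 296 mm apart (underside to underside).

The ladder is on the floor beside the table on its +y side.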